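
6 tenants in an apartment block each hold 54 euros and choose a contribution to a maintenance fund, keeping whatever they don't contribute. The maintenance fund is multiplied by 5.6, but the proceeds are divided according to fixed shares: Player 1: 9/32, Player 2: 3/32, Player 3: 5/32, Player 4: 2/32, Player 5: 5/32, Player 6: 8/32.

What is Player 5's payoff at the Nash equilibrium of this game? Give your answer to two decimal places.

148.50 euros

For player j, contributing a unit is worthwhile iff 5.6 × (j's share) ≥ 1, i.e. iff j's share is at least 0.1786.
Player 1 and Player 6 are above the threshold, contributing 54 each; the remaining 4 contribute 0. Total contributed: 108.
Player 5 keeps 54 and receives 5.6 × 108 × 5/32 = 94.50 from the maintenance fund, for a payoff of 148.50.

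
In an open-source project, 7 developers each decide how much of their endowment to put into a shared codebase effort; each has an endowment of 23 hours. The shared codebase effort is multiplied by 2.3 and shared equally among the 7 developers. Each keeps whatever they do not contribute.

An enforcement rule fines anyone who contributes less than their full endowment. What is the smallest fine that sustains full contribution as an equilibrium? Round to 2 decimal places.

15.44 hours

Given the others contribute fully, the best deviation is to contribute 0 (any partial contribution still incurs the fine and gives up units whose private return 0.3286 is below 1).
Deviating from 23 to 0 saves 23 hours but forfeits the deviator's share of the drop in the shared codebase effort: 2.3/7 × 23 = 7.56.
So the deviation gain is 23 − 7.56 = 15.44, and the fine must be at least 15.44 hours to wipe it out.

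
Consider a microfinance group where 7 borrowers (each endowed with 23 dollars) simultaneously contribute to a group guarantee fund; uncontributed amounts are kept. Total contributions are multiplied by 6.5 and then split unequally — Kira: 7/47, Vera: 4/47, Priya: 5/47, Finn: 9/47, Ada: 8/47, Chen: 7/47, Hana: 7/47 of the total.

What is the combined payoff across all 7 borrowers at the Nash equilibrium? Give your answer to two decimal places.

Player j's private return per contributed unit is 6.5 × (j's share). Contributing is weakly dominant for j when that share is at least 1/6.5 = 0.1538, and contributing 0 is dominant otherwise.
The shares above 0.1538 belong to Finn and Ada, contributing 23 each; the remaining 5 contribute 0. Total contributed: 46.
The group guarantee fund pays out 6.5 × 46 = 299.00 in total (split across the unequal shares, but the aggregate is all that matters for the group sum).
The 5 free-riders keep 23 each, adding 115. Group total = 115 + 299.00 = 414.00.

414.00 dollars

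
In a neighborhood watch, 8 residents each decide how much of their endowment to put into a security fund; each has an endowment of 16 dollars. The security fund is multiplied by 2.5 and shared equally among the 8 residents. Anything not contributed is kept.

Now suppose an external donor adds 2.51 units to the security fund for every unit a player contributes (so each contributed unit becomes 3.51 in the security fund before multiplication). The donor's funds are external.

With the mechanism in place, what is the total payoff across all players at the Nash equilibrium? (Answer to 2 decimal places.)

With the mechanism, a contributed unit returns 2.5 × 3.51 / 8 = 1.0969 per unit of net cost to the contributor — now above 1 — so contributing fully is weakly dominant for every player.
So the Nash equilibrium is full contribution by all 8; the group earns 2.5 × 3.51 × 128 = 1123.20.

1123.20 dollars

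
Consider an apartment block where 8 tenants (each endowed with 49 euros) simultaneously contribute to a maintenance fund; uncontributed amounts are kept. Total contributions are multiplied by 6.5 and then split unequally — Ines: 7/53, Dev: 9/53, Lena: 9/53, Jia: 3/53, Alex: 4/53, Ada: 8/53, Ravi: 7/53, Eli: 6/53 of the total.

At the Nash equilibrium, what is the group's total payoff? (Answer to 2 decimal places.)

Player j's private return per contributed unit is 6.5 × (j's share). Contributing is weakly dominant for j when that share is at least 1/6.5 = 0.1538, and contributing 0 is dominant otherwise.
Dev and Lena clear that bar, contributing 49 each; the remaining 6 contribute 0. Total contributed: 98.
The maintenance fund pays out 6.5 × 98 = 637.00 in total (split across the unequal shares, but the aggregate is all that matters for the group sum).
The 6 free-riders keep 49 each, adding 294. Group total = 294 + 637.00 = 931.00.

931.00 euros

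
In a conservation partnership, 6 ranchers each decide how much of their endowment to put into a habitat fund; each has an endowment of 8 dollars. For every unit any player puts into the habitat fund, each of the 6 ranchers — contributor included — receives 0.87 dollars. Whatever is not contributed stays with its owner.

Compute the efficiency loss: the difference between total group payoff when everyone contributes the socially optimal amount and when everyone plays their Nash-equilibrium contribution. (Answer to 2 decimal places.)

202.56 dollars

The private return per contributed unit is 0.87 < 1, so contributing 0 is dominant for every player. At the Nash equilibrium everyone keeps their 8, and the group total is 6 × 8 = 48.
Each contributed unit returns 5.220 to the group as a whole (0.87 to each of 6 players), which exceeds 1, so the social optimum is full contribution: group total = 5.220 × 48 = 250.56.
Efficiency loss = 250.56 − 48 = 202.56.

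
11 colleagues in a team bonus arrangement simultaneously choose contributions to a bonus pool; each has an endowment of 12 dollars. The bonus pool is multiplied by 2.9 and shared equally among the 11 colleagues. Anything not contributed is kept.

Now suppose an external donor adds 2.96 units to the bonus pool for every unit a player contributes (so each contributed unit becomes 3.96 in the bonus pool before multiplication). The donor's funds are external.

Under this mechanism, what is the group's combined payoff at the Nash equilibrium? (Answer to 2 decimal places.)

Under the mechanism each unit contributed yields 2.9 × 3.96 / 11 = 1.0440 back to its contributor per unit of net cost, which exceeds 1, making full contribution the dominant choice for everyone.
At the Nash equilibrium everyone contributes 12. Group total payoff = 2.9 × 3.96 × 132 = 1515.89.

1515.89 dollars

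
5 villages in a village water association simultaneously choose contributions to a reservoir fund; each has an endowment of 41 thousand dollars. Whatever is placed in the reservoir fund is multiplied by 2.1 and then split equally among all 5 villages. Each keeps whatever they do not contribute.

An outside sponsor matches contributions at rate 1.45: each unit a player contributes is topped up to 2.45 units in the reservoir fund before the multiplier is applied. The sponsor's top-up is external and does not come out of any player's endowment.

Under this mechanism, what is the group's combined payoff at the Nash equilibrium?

Under the mechanism each unit contributed yields 2.1 × 2.45 / 5 = 1.0290 back to its contributor per unit of net cost, which exceeds 1, making full contribution the dominant choice for everyone.
At the Nash equilibrium everyone contributes 41. Group total payoff = 2.1 × 2.45 × 205 = 1054.73.

1054.73 thousand dollars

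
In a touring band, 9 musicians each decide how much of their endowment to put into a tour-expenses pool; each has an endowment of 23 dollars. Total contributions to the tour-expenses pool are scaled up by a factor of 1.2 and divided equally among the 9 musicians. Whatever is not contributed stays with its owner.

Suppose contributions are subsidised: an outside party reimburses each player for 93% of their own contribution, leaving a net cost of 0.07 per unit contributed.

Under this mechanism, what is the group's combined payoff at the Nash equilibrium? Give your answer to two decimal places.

Under the mechanism each unit contributed yields (1.2/9) / 0.07 = 1.9048 back to its contributor per unit of net cost, which exceeds 1, making full contribution the dominant choice for everyone.
At the Nash equilibrium everyone contributes 23. Group total payoff = 9 × (23 × 0.93 + 1.2 × 23) = 440.91.

440.91 dollars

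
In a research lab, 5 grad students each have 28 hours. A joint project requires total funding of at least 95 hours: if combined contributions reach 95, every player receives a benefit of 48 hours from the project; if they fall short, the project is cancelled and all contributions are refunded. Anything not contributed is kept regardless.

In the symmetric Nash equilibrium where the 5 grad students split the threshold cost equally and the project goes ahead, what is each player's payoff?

Equal share of the threshold: 95/5 = 19.
At this profile no one gains by cutting their contribution: any cut drops the total below 95, the project is cancelled, contributions are refunded, and the deviator ends with 28, which is less than 28 − 19 + 48 = 57. Contributing more than 19 just wastes the excess. So contributing exactly 19 is a best response.
Each player's payoff: 28 − 19 + 48 = 57.

57 hours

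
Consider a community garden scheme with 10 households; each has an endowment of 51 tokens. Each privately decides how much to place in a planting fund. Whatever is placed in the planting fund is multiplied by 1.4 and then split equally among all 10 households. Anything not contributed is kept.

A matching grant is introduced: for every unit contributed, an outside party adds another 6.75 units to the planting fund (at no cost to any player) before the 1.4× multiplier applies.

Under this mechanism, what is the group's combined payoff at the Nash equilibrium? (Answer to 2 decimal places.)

5533.50 tokens

The effective private return per unit is now 1.4 × 7.75 / 10 = 1.0850 > 1, so every player's dominant strategy flips to full contribution.
So the Nash equilibrium is full contribution by all 10; the group earns 1.4 × 7.75 × 510 = 5533.50.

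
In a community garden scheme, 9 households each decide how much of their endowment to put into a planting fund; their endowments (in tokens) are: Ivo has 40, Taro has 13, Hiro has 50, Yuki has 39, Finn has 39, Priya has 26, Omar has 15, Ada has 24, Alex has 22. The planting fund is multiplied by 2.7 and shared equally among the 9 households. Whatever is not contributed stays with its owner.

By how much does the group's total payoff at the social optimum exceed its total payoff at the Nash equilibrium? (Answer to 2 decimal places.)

The private return per contributed unit is 2.7/9 = 0.3000 < 1 for every player regardless of endowment, so the Nash equilibrium is zero contribution and the group total is Σ E_j = 40 + 13 + 50 + 39 + 39 + 26 + 15 + 24 + 22 = 268.
Each contributed unit returns 2.700 to the group, so the social optimum is full contribution by everyone: group total = 2.700 × 268 = 723.60.
Efficiency loss = (2.700 − 1) × 268 = 455.60.

455.60 tokens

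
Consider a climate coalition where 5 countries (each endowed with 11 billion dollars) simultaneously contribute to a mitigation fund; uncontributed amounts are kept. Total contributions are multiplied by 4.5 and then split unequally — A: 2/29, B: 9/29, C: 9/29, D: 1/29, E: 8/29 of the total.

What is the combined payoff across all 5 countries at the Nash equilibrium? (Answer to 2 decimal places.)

Player j's private return per contributed unit is 4.5 × (j's share). Contributing is weakly dominant for j when that share is at least 1/4.5 = 0.2222, and contributing 0 is dominant otherwise.
The shares above 0.2222 belong to B, C and E, contributing 11 each; the remaining 2 contribute 0. Total contributed: 33.
The mitigation fund pays out 4.5 × 33 = 148.50 in total (split across the unequal shares, but the aggregate is all that matters for the group sum).
The 2 free-riders keep 11 each, adding 22. Group total = 22 + 148.50 = 170.50.

170.50 billion dollars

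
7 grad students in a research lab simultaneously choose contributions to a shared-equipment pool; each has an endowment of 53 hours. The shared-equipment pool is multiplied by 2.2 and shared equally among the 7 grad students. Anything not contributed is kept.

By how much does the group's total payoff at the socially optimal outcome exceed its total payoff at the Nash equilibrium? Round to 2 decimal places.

445.20 hours

Each contributed unit returns 2.2/7 = 0.3143 to its contributor — below 1 — so contributing 0 is dominant for every player. At the Nash equilibrium everyone keeps their 53, and the group total is 7 × 53 = 371.
Each contributed unit returns 2.200 to the group as a whole (0.3143 to each of 7 players), which exceeds 1, so the social optimum is full contribution: group total = 2.200 × 371 = 816.20.
Efficiency loss = 816.20 − 371 = 445.20.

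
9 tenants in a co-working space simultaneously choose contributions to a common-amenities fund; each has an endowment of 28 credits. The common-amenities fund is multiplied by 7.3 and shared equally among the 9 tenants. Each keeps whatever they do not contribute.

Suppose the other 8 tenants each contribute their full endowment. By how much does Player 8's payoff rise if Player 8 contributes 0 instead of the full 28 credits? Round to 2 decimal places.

Switching from a contribution of 28 to 0 lets Player 8 keep an extra 28 credits, but lowers the common-amenities fund by 28, which costs Player 8 their own share of that drop: 7.3/9 × 28 = 22.71.
Net gain = 28 − 22.71 = 5.29. The private return per contributed unit (0.8111) is below 1, so free-riding is indeed the best response regardless of what the others do.

5.29 credits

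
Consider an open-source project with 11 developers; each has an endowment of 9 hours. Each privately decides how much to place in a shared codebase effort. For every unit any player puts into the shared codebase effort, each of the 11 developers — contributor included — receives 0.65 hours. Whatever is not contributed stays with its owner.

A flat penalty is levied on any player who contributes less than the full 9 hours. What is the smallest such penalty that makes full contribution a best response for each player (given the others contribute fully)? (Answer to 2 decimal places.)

3.15 hours

Given the others contribute fully, the best deviation is to contribute 0 (any partial contribution still incurs the fine and gives up units whose private return 0.65 is below 1).
Deviating from 9 to 0 saves 9 hours but forfeits the deviator's share of the drop in the shared codebase effort: 0.65 × 9 = 5.85.
So the deviation gain is 9 − 5.85 = 3.15, and the fine must be at least 3.15 hours to wipe it out.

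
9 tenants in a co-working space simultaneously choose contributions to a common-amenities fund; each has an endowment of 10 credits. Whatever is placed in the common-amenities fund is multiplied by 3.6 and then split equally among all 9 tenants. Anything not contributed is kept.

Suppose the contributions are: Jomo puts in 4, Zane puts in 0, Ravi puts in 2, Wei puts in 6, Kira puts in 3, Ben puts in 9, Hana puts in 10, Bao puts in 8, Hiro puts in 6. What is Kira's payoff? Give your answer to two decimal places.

Total contributed: 4 + 0 + 2 + 6 + 3 + 9 + 10 + 8 + 6 = 48.
Each receives 3.6 × 48 / 9 = 19.20 from the common-amenities fund.
Kira keeps 10 − 3 = 7, so Kira's payoff is 7 + 19.20 = 26.20.

26.20 credits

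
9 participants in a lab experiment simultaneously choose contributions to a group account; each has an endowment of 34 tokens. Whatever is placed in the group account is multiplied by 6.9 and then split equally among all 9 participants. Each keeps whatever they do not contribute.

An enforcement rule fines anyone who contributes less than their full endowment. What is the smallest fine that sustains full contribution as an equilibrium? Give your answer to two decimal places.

7.93 tokens

Given the others contribute fully, the best deviation is to contribute 0 (any partial contribution still incurs the fine and gives up units whose private return 0.7667 is below 1).
Deviating from 34 to 0 saves 34 tokens but forfeits the deviator's share of the drop in the group account: 6.9/9 × 34 = 26.07.
So the deviation gain is 34 − 26.07 = 7.93, and the fine must be at least 7.93 tokens to wipe it out.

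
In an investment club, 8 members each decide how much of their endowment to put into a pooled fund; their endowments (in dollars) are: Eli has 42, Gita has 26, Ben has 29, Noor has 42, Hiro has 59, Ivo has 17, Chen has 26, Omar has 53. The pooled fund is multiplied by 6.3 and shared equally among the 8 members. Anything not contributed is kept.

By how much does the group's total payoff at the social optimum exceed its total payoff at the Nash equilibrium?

1558.20 dollars

The private return per contributed unit is 6.3/8 = 0.7875 < 1 for every player regardless of endowment, so the Nash equilibrium is zero contribution and the group total is Σ E_j = 42 + 26 + 29 + 42 + 59 + 17 + 26 + 53 = 294.
Each contributed unit returns 6.300 to the group, so the social optimum is full contribution by everyone: group total = 6.300 × 294 = 1852.20.
Efficiency loss = (6.300 − 1) × 294 = 1558.20.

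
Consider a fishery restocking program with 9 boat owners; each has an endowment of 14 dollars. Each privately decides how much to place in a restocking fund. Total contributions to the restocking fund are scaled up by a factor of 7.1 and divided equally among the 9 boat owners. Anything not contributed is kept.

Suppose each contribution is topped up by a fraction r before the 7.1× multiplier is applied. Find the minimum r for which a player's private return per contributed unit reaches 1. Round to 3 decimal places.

With matching at rate r, one contributed unit becomes (1 + r) in the restocking fund and returns 7.1 × (1 + r) / 9 to the contributor.
Setting this equal to 1: 1 + r = 9/7.1 = 1.2676.
So the minimum matching rate is r = 1.2676 − 1 = 0.268.

0.268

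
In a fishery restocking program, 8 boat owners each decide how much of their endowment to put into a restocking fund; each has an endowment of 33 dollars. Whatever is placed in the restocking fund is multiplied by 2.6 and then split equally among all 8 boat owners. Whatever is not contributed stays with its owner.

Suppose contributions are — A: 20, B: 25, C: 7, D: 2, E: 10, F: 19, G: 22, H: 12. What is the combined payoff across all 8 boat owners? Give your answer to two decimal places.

Total contributed: 20 + 25 + 7 + 2 + 10 + 19 + 22 + 12 = 117; total kept: 8 × 33 − 117 = 147.
The restocking fund pays out 2.6 × 117 = 304.20 in aggregate.
Group total = 147 + 304.20 = 451.20.

451.20 dollars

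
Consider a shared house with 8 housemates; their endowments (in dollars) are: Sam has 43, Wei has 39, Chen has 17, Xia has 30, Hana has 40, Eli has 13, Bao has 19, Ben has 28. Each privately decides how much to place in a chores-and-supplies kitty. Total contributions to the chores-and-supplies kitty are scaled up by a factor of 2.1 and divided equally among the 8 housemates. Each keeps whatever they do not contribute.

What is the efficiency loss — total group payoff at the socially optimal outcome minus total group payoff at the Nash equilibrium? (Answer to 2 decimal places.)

251.90 dollars

The private return per contributed unit is 2.1/8 = 0.2625 < 1 for every player regardless of endowment, so the Nash equilibrium is zero contribution and the group total is Σ E_j = 43 + 39 + 17 + 30 + 40 + 13 + 19 + 28 = 229.
Each contributed unit returns 2.100 to the group, so the social optimum is full contribution by everyone: group total = 2.100 × 229 = 480.90.
Efficiency loss = (2.100 − 1) × 229 = 251.90.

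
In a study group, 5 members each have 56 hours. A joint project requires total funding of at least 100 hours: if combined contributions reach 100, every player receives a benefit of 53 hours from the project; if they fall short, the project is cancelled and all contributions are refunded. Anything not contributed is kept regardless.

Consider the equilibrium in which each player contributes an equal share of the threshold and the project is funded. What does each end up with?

Equal share of the threshold: 100/5 = 20.
At this profile no one gains by cutting their contribution: any cut drops the total below 100, the project is cancelled, contributions are refunded, and the deviator ends with 56, which is less than 56 − 20 + 53 = 89. Contributing more than 20 just wastes the excess. So contributing exactly 20 is a best response.
Each player's payoff: 56 − 20 + 53 = 89.

89 hours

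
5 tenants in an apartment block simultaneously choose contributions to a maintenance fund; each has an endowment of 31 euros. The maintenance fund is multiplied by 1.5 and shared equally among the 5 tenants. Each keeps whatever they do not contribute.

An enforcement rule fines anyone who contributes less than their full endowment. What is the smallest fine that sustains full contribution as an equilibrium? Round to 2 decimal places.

21.70 euros

Given the others contribute fully, the best deviation is to contribute 0 (any partial contribution still incurs the fine and gives up units whose private return 0.3000 is below 1).
Deviating from 31 to 0 saves 31 euros but forfeits the deviator's share of the drop in the maintenance fund: 1.5/5 × 31 = 9.30.
So the deviation gain is 31 − 9.30 = 21.70, and the fine must be at least 21.70 euros to wipe it out.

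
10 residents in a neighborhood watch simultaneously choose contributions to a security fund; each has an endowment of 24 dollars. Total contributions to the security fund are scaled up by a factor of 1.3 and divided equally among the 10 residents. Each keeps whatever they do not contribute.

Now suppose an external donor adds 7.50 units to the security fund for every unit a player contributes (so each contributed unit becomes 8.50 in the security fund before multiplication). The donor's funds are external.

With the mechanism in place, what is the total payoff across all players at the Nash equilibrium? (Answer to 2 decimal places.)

Under the mechanism each unit contributed yields 1.3 × 8.50 / 10 = 1.1050 back to its contributor per unit of net cost, which exceeds 1, making full contribution the dominant choice for everyone.
At the Nash equilibrium everyone contributes 24. Group total payoff = 1.3 × 8.50 × 240 = 2652.00.

2652.00 dollars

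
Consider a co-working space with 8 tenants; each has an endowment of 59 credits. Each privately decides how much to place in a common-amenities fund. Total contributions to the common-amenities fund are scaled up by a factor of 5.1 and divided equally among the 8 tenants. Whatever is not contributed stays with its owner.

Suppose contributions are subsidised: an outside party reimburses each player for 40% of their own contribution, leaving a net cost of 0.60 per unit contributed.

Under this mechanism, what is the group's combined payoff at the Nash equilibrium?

2596.00 credits

Under the mechanism each unit contributed yields (5.1/8) / 0.60 = 1.0625 back to its contributor per unit of net cost, which exceeds 1, making full contribution the dominant choice for everyone.
So the Nash equilibrium is full contribution by all 8; the group earns 8 × (59 × 0.40 + 5.1 × 59) = 2596.00.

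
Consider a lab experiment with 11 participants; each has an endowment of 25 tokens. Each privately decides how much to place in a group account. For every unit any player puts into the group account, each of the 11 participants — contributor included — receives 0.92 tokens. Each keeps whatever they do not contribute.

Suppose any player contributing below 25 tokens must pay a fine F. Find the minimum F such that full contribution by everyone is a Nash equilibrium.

2.00 tokens

Given the others contribute fully, the best deviation is to contribute 0 (any partial contribution still incurs the fine and gives up units whose private return 0.92 is below 1).
Deviating from 25 to 0 saves 25 tokens but forfeits the deviator's share of the drop in the group account: 0.92 × 25 = 23.00.
So the deviation gain is 25 − 23.00 = 2.00, and the fine must be at least 2.00 tokens to wipe it out.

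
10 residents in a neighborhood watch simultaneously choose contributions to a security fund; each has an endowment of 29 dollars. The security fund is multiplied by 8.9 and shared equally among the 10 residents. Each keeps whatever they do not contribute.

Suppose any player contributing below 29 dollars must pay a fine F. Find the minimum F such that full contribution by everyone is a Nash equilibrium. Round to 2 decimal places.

Given the others contribute fully, the best deviation is to contribute 0 (any partial contribution still incurs the fine and gives up units whose private return 0.8900 is below 1).
Deviating from 29 to 0 saves 29 dollars but forfeits the deviator's share of the drop in the security fund: 8.9/10 × 29 = 25.81.
So the deviation gain is 29 − 25.81 = 3.19, and the fine must be at least 3.19 dollars to wipe it out.

3.19 dollars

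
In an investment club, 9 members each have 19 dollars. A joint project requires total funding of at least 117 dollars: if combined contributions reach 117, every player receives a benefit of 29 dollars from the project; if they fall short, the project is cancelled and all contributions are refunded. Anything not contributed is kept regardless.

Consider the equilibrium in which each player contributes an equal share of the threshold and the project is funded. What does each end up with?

Equal share of the threshold: 117/9 = 13.
At this profile no one gains by cutting their contribution: any cut drops the total below 117, the project is cancelled, contributions are refunded, and the deviator ends with 19, which is less than 19 − 13 + 29 = 35. Contributing more than 13 just wastes the excess. So contributing exactly 13 is a best response.
Each player's payoff: 19 − 13 + 29 = 35.

35 dollars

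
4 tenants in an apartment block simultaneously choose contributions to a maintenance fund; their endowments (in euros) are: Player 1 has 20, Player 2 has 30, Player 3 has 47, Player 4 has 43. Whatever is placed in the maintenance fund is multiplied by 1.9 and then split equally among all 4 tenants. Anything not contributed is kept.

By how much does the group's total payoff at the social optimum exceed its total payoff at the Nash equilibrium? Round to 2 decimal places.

126.00 euros

The private return per contributed unit is 1.9/4 = 0.4750 < 1 for every player regardless of endowment, so the Nash equilibrium is zero contribution and the group total is Σ E_j = 20 + 30 + 47 + 43 = 140.
Each contributed unit returns 1.900 to the group, so the social optimum is full contribution by everyone: group total = 1.900 × 140 = 266.00.
Efficiency loss = (1.900 − 1) × 140 = 126.00.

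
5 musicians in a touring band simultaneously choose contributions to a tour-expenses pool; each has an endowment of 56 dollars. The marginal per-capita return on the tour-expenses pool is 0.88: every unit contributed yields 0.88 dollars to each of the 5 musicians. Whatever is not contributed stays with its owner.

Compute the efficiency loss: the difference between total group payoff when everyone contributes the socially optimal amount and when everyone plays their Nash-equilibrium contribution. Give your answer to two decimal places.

The private return per contributed unit is 0.88 < 1, so contributing 0 is dominant for every player. At the Nash equilibrium everyone keeps their 56, and the group total is 5 × 56 = 280.
Each contributed unit returns 4.400 to the group as a whole (0.88 to each of 5 players), which exceeds 1, so the social optimum is full contribution: group total = 4.400 × 280 = 1232.00.
Efficiency loss = 1232.00 − 280 = 952.00.

952.00 dollars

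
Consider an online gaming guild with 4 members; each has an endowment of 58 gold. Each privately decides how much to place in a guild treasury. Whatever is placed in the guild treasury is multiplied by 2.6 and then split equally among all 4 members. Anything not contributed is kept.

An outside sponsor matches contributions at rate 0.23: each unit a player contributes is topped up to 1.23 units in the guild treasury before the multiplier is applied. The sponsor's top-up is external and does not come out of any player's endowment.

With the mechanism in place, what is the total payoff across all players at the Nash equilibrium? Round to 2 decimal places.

With the mechanism, a contributed unit returns 2.6 × 1.23 / 4 = 0.7995 per unit of net cost — still below 1 — so contributing 0 remains dominant for every player.
At the Nash equilibrium no one contributes; group total payoff = 4 × 58 = 232.

232.00 gold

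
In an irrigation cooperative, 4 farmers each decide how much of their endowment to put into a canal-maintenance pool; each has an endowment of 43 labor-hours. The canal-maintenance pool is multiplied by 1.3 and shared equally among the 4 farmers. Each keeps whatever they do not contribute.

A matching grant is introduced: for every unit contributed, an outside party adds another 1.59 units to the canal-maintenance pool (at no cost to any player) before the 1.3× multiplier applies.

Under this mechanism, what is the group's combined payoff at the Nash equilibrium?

Even with the mechanism, each unit contributed returns only 1.3 × 2.59 / 4 = 0.8418 per unit of net cost, so contributing nothing is still dominant.
At the Nash equilibrium no one contributes; group total payoff = 4 × 43 = 172.

172.00 labor-hours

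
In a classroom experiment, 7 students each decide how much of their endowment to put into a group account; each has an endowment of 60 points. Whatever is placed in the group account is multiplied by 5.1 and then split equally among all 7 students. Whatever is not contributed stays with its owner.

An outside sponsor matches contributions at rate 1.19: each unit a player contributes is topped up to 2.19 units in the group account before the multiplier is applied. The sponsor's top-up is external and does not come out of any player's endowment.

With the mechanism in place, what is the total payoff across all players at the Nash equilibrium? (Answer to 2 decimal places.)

4690.98 points

Under the mechanism each unit contributed yields 5.1 × 2.19 / 7 = 1.5956 back to its contributor per unit of net cost, which exceeds 1, making full contribution the dominant choice for everyone.
So the Nash equilibrium is full contribution by all 7; the group earns 5.1 × 2.19 × 420 = 4690.98.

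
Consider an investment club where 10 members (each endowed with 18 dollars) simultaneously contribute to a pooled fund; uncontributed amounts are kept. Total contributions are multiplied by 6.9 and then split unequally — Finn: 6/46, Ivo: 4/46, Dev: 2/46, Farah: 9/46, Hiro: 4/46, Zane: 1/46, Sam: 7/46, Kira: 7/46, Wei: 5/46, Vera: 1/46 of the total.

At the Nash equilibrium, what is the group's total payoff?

498.60 dollars

For player j, contributing a unit is worthwhile iff 6.9 × (j's share) ≥ 1, i.e. iff j's share is at least 0.1449.
Farah, Sam and Kira are above the threshold, contributing 18 each; the remaining 7 contribute 0. Total contributed: 54.
The pooled fund pays out 6.9 × 54 = 372.60 in total (split across the unequal shares, but the aggregate is all that matters for the group sum).
The 7 free-riders keep 18 each, adding 126. Group total = 126 + 372.60 = 498.60.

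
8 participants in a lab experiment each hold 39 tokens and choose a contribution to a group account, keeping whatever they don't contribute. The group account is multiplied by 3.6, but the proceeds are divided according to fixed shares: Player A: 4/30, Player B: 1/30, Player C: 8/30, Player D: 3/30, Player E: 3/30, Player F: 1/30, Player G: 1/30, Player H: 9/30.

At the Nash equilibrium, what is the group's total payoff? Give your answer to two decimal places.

Player j's private return per contributed unit is 3.6 × (j's share). Contributing is weakly dominant for j when that share is at least 1/3.6 = 0.2778, and contributing 0 is dominant otherwise.
The only share above 0.2778 is Player H's 9/30, contributing 39; the remaining 7 contribute 0. Total contributed: 39.
The group account pays out 3.6 × 39 = 140.40 in total (split across the unequal shares, but the aggregate is all that matters for the group sum).
The 7 free-riders keep 39 each, adding 273. Group total = 273 + 140.40 = 413.40.

413.40 tokens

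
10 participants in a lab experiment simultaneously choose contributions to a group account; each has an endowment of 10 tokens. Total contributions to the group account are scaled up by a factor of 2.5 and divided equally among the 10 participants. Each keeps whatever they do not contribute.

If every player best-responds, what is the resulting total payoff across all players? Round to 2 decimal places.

Each contributed unit returns 2.5/10 = 0.2500 to its contributor — below 1 — so contributing 0 is dominant for every player. At the Nash equilibrium everyone keeps their 10, and the group total is 10 × 10 = 100.

100.00 tokens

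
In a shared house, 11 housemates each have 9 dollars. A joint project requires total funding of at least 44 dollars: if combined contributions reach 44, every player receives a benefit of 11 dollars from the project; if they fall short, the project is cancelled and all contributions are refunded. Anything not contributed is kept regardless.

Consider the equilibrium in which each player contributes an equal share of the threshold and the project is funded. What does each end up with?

Equal share of the threshold: 44/11 = 4.
At this profile no one gains by cutting their contribution: any cut drops the total below 44, the project is cancelled, contributions are refunded, and the deviator ends with 9, which is less than 9 − 4 + 11 = 16. Contributing more than 4 just wastes the excess. So contributing exactly 4 is a best response.
Each player's payoff: 9 − 4 + 11 = 16.

16 dollars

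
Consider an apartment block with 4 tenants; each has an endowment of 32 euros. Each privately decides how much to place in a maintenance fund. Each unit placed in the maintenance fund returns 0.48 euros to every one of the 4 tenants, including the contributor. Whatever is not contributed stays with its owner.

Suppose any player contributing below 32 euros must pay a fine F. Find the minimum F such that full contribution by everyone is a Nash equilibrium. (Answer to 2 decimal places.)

16.64 euros

Given the others contribute fully, the best deviation is to contribute 0 (any partial contribution still incurs the fine and gives up units whose private return 0.48 is below 1).
Deviating from 32 to 0 saves 32 euros but forfeits the deviator's share of the drop in the maintenance fund: 0.48 × 32 = 15.36.
So the deviation gain is 32 − 15.36 = 16.64, and the fine must be at least 16.64 euros to wipe it out.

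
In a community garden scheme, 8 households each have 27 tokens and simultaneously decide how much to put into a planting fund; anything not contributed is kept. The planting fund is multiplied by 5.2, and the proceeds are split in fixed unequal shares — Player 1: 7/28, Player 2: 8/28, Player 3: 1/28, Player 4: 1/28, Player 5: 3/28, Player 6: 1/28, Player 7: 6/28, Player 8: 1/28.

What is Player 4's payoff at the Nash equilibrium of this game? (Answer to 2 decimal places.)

A player with share s gets back 5.2·s per unit contributed, so full contribution is dominant for anyone with s > 1/5.2 = 0.1923 and zero contribution is dominant for anyone below.
Player 1, Player 2 and Player 7 are above the threshold, contributing 27 each; the remaining 5 contribute 0. Total contributed: 81.
Player 4 keeps 27 and receives 5.2 × 81 × 1/28 = 15.04 from the planting fund, for a payoff of 42.04.

42.04 tokens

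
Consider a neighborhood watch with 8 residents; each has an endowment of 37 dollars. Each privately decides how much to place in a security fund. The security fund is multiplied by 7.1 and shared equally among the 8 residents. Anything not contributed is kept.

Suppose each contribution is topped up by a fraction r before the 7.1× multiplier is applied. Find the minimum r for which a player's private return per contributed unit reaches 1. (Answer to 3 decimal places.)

With matching at rate r, one contributed unit becomes (1 + r) in the security fund and returns 7.1 × (1 + r) / 8 to the contributor.
Setting this equal to 1: 1 + r = 8/7.1 = 1.1268.
So the minimum matching rate is r = 1.1268 − 1 = 0.127.

0.127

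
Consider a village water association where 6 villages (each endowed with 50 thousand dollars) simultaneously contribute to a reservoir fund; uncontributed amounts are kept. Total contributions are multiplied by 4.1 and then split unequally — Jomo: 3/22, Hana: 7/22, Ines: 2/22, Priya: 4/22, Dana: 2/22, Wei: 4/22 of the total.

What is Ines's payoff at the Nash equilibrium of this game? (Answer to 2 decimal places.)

A player with share s gets back 4.1·s per unit contributed, so full contribution is dominant for anyone with s > 1/4.1 = 0.2439 and zero contribution is dominant for anyone below.
The only share above 0.2439 is Hana's 7/22, contributing 50; the remaining 5 contribute 0. Total contributed: 50.
Ines keeps 50 and receives 4.1 × 50 × 2/22 = 18.64 from the reservoir fund, for a payoff of 68.64.

68.64 thousand dollars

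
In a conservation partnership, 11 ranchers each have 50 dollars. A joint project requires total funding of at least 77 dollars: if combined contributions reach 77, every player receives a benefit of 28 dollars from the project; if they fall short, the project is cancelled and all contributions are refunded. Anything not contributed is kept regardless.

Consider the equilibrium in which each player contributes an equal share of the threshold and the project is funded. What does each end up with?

Equal share of the threshold: 77/11 = 7.
At this profile no one gains by cutting their contribution: any cut drops the total below 77, the project is cancelled, contributions are refunded, and the deviator ends with 50, which is less than 50 − 7 + 28 = 71. Contributing more than 7 just wastes the excess. So contributing exactly 7 is a best response.
Each player's payoff: 50 − 7 + 28 = 71.

71 dollars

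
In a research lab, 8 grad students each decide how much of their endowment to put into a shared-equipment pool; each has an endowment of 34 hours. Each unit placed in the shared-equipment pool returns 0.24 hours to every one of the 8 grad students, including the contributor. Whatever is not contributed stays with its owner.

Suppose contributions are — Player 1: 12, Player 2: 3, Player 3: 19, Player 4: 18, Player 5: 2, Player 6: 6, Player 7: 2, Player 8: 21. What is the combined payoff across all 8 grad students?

348.36 hours

Total contributed: 12 + 3 + 19 + 18 + 2 + 6 + 2 + 21 = 83; total kept: 8 × 34 − 83 = 189.
The shared-equipment pool pays out 0.24 × 8 × 83 = 159.36 in aggregate.
Group total = 189 + 159.36 = 348.36.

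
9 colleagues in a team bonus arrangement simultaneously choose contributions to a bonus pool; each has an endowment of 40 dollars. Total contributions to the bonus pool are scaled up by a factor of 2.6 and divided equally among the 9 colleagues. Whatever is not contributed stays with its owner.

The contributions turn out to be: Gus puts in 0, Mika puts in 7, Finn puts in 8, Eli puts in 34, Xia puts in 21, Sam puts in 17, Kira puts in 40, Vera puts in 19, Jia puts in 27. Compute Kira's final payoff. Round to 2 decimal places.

Total contributed: 0 + 7 + 8 + 34 + 21 + 17 + 40 + 19 + 27 = 173.
Each receives 2.6 × 173 / 9 = 49.98 from the bonus pool.
Kira keeps 40 − 40 = 0, so Kira's payoff is 0 + 49.98 = 49.98.

49.98 dollars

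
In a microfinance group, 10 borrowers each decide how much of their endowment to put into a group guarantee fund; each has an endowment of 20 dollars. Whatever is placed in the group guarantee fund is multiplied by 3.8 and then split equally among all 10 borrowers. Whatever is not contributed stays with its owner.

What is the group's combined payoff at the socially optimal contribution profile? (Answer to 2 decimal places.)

760.00 dollars

Each contributed unit returns 3.800 to the group as a whole (0.3800 to each of 10 players), which exceeds 1, so the social optimum is full contribution: group total = 3.800 × 200 = 760.00.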